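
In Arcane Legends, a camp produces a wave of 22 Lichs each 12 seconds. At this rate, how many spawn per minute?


Spawns per minute = count * (60 / interval)
= 22 * (60 / 12)
= 22 * 5.0
= 110.0

110.0 per minute


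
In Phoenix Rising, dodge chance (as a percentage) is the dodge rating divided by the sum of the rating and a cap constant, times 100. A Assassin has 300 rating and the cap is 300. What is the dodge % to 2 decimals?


dodge% = 300 / (300 + 300) * 100
= 300 / 600 * 100
= 0.5 * 100
= 50.00%

50.00%


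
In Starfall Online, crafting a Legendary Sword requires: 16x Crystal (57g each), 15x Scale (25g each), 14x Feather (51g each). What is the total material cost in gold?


Cost breakdown:
  Crystal: 16 * 57 = 912
  Scale: 15 * 25 = 375
  Feather: 14 * 51 = 714
Total = 912 + 375 + 714 = 2001

2001 gold


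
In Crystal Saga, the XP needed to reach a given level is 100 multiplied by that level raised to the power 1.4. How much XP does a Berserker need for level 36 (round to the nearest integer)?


XP = 100 * level^1.4
Substitute level = 36:
XP = 100 * 36^1.4
= 100 * 150.9467
= 15095

15095 XP


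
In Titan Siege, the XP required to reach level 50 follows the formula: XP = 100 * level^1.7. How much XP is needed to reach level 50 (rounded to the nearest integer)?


XP = 100 * level^1.7
Substitute level = 50:
XP = 100 * 50^1.7
= 100 * 773.1237
= 77312

77312 XP


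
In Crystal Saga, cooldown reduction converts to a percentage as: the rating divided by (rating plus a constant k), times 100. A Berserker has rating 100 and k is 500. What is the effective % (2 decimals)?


effective% = rating / (rating + k) * 100
= 100 / (100 + 500) * 100
= 100 / 600 * 100
= 0.166667 * 100
= 16.67%

16.67%


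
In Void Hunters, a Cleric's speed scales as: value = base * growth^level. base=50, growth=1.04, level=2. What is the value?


value = base * growth^level
= 50 * 1.04^2
= 50 * 1.0816
= 54.08

54.08 speed


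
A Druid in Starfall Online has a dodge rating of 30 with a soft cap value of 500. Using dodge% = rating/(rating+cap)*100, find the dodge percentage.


dodge% = 30 / (30 + 500) * 100
= 30 / 530 * 100
= 0.056604 * 100
= 5.66%

5.66%


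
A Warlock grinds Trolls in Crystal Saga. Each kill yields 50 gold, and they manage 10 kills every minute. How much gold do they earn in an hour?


Gold per minute = 50 * 10 = 500
Gold per hour = 500 * 60 = 30000

30000 gold/hour


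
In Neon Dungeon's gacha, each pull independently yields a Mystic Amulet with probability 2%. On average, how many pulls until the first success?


Expected pulls for a geometric distribution = 1/p = 100 / rate%
= 100 / 2
= 50.0

50.0 pulls


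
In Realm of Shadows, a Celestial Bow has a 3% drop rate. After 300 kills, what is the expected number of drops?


Expected drops = kills * (drop_rate / 100)
= 300 * (3 / 100)
= 300 * 0.03
= 9.0

9.0 drops


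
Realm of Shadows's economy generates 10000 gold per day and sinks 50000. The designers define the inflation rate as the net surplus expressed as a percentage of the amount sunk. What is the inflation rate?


Net gold = 10000 - 50000 = -40000
Inflation rate = net / sunk * 100 = -40000 / 50000 * 100
= -0.8 * 100
= -80.00%

-80.00%


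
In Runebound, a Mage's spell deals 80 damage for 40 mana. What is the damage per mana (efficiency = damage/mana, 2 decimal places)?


Efficiency = damage / mana
= 80 / 40
= 2.00

2.00 dmg/mana


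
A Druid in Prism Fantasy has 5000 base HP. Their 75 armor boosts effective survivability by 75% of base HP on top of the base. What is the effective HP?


EHP = 5000 * (1 + 75/100)
= 5000 * (1 + 0.75)
= 5000 * 1.75
= 8750.0

8750.0 EHP


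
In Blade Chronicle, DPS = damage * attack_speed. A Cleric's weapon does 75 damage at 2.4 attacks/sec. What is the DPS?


DPS = damage * attack_speed
= 75 * 2.4
= 180.0

180.0 DPS


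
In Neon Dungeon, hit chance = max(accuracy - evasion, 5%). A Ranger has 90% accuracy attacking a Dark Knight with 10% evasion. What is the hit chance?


accuracy - evasion = 90 - 10 = 80
Apply floor: max(80, 5) = 80
Hit chance = 80%

80%


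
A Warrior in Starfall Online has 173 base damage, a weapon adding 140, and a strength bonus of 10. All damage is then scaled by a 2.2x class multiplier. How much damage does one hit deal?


Sum base + weapon + str = 173 + 140 + 10 = 323
Multiply by 2.2:
323 * 2.2 = 710.6

710.6 damage


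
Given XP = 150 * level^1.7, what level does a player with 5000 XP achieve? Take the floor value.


XP = 150 * level^1.7, so level = (XP / 150)^(1/1.7)
= (5000 / 150)^(1/1.7)
= 33.3333^0.5882
= 7.867
Floor: level = 7

level 7


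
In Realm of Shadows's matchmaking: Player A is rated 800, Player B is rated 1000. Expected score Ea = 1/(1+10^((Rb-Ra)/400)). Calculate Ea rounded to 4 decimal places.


Elo expected score: Ea = 1/(1 + 10^((Rb-Ra)/400))
Rb - Ra = 1000 - 800 = 200
(Rb-Ra)/400 = 200/400 = 0.5
10^0.5 = 3.162278
Ea = 1/(1 + 3.162278) = 1/4.162278 = 0.2403

0.2403


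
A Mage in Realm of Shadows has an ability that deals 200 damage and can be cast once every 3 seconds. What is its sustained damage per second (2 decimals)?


DPS = damage / cooldown
= 200 / 3
= 66.67

66.67 DPS


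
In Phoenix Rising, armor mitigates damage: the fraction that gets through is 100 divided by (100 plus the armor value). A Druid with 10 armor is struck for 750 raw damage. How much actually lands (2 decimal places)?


actual = 750 * 100 / (100 + 10)
= 750 * 100 / 110
= 75000 / 110
= 681.82

681.82 damage


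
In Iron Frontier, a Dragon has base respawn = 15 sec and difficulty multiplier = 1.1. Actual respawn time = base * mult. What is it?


Respawn time = base * multiplier
= 15 * 1.1
= 16.5 seconds

16.5 seconds


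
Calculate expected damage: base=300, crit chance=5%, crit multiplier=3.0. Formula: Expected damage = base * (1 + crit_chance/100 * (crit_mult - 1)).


E[dmg] = base * (1 + crit_chance * (crit_mult - 1))
cc as decimal = 5/100 = 0.05
cm - 1 = 3.0 - 1 = 2.0
Bonus factor = 0.05 * 2.0 = 0.1
Total multiplier = 1 + 0.1 = 1.1
Expected damage = 300 * 1.1 = 330.00

330.00 damage


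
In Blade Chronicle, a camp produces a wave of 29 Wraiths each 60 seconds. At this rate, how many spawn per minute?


Spawns per minute = count * (60 / interval)
= 29 * (60 / 60)
= 29 * 1.0
= 29.0

29.0 per minute


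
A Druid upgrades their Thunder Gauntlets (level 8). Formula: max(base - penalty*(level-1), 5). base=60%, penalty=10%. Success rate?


raw_rate = 60 - 10 * (8 - 1)
= 60 - 10 * 7
= 60 - 70
= -10
Apply floor: max(-10, 5) = 5%

5%


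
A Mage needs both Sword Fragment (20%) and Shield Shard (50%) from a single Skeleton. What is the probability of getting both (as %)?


For independent events, P(both) = P(A) * P(B)
= 20% * 50%
= 1000 / 100 %
= 10.0%

10.0%


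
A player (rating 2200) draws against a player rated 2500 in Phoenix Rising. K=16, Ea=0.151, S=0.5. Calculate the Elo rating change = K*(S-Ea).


Elo update: delta = K * (S - Ea), where S = 0.5 (draws)
S - Ea = 0.5 - 0.151 = 0.349
Rating change = 16 * 0.349
= 5.58

5.58 rating points


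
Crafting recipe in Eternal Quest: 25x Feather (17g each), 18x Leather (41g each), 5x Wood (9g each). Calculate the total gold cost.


Cost breakdown:
  Feather: 25 * 17 = 425
  Leather: 18 * 41 = 738
  Wood: 5 * 9 = 45
Total = 425 + 738 + 45 = 1208

1208 gold


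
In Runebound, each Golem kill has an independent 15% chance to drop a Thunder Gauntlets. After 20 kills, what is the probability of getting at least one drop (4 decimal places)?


P(at least one) = 1 - P(none) = 1 - (1-p)^n
p = 15/100 = 0.15
1 - p = 0.85
(1 - p)^20 = 0.85^20 = 0.038760
P(at least one) = 1 - 0.038760 = 0.9612

0.9612


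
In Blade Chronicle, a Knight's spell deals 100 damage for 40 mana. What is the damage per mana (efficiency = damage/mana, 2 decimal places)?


Efficiency = damage / mana
= 100 / 40
= 2.50

2.50 dmg/mana


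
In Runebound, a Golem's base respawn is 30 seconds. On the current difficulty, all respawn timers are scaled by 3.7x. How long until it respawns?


Respawn time = base * multiplier
= 30 * 3.7
= 111.0 seconds

111.0 seconds


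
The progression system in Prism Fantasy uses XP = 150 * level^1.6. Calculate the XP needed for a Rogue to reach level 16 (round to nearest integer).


XP = 150 * level^1.6
Substitute level = 16:
XP = 150 * 16^1.6
= 150 * 84.4485
= 12667

12667 XP


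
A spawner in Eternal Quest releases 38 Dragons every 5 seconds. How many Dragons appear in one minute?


Spawns per minute = count * (60 / interval)
= 38 * (60 / 5)
= 38 * 12.0
= 456.0

456.0 per minute


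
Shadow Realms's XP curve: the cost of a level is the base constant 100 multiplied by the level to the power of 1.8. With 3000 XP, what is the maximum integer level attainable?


XP = 100 * level^1.8, so level = (XP / 100)^(1/1.8)
= (3000 / 100)^(1/1.8)
= 30.0^0.5556
= 6.6164
Floor: level = 6

level 6


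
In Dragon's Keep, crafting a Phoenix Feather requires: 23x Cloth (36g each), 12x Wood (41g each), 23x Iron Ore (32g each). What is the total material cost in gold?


Cost breakdown:
  Cloth: 23 * 36 = 828
  Wood: 12 * 41 = 492
  Iron Ore: 23 * 32 = 736
Total = 828 + 492 + 736 = 2056

2056 gold


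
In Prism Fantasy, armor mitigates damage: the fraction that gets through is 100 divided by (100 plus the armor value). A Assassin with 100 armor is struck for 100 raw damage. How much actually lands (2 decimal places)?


actual = 100 * 100 / (100 + 100)
= 100 * 100 / 200
= 10000 / 200
= 50.00

50.00 damage


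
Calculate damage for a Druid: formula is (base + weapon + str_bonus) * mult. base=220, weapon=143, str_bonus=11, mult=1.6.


Sum base + weapon + str = 220 + 143 + 11 = 374
Multiply by 1.6:
374 * 1.6 = 598.4

598.4 damage


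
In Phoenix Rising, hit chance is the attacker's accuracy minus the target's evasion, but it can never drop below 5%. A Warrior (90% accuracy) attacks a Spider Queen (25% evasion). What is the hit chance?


accuracy - evasion = 90 - 25 = 65
Apply floor: max(65, 5) = 65
Hit chance = 65%

65%


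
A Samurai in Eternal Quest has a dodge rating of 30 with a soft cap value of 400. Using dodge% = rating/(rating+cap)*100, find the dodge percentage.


dodge% = 30 / (30 + 400) * 100
= 30 / 430 * 100
= 0.069767 * 100
= 6.98%

6.98%


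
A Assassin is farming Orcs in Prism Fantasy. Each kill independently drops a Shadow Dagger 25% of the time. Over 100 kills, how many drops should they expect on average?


Expected drops = kills * (drop_rate / 100)
= 100 * (25 / 100)
= 100 * 0.25
= 25.0

25.0 drops


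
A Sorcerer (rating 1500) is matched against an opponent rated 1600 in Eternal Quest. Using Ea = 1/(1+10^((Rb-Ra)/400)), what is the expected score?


Elo expected score: Ea = 1/(1 + 10^((Rb-Ra)/400))
Rb - Ra = 1600 - 1500 = 100
(Rb-Ra)/400 = 100/400 = 0.25
10^0.25 = 1.778279
Ea = 1/(1 + 1.778279) = 1/2.778279 = 0.3599

0.3599


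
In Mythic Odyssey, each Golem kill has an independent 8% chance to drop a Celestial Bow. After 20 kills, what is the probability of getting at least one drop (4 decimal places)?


P(at least one) = 1 - P(none) = 1 - (1-p)^n
p = 8/100 = 0.08
1 - p = 0.92
(1 - p)^20 = 0.92^20 = 0.188693
P(at least one) = 1 - 0.188693 = 0.8113

0.8113


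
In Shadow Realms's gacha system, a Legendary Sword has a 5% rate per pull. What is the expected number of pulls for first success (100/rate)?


Expected pulls for a geometric distribution = 1/p = 100 / rate%
= 100 / 5
= 20.0

20.0 pulls


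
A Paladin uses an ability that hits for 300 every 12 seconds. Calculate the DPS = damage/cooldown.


DPS = damage / cooldown
= 300 / 12
= 25.00

25.00 DPS


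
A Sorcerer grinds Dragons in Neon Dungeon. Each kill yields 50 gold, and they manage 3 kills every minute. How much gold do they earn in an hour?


Gold per minute = 50 * 3 = 150
Gold per hour = 150 * 60 = 9000

9000 gold/hour


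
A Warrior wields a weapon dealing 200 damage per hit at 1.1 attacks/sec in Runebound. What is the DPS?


DPS = damage * attack_speed
= 200 * 1.1
= 220.0

220.0 DPS


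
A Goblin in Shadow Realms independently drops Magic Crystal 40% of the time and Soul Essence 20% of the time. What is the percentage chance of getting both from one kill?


For independent events, P(both) = P(A) * P(B)
= 40% * 20%
= 800 / 100 %
= 8.0%

8.0%


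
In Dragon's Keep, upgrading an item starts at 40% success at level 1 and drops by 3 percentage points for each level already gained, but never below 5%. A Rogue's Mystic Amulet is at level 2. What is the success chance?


raw_rate = 40 - 3 * (2 - 1)
= 40 - 3 * 1
= 40 - 3
= 37
Apply floor: max(37, 5) = 37%

37%


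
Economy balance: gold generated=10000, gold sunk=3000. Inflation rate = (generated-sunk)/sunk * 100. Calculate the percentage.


Net gold = 10000 - 3000 = 7000
Inflation rate = net / sunk * 100 = 7000 / 3000 * 100
= 2.333333 * 100
= 233.33%

233.33%


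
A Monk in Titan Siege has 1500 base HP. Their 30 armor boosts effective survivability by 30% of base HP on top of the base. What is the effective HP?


EHP = 1500 * (1 + 30/100)
= 1500 * (1 + 0.3)
= 1500 * 1.3
= 1950.0

1950.0 EHP


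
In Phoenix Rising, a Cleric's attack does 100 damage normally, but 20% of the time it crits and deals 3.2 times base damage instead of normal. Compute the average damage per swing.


E[dmg] = base * (1 + crit_chance * (crit_mult - 1))
cc as decimal = 20/100 = 0.2
cm - 1 = 3.2 - 1 = 2.2
Bonus factor = 0.2 * 2.2 = 0.44
Total multiplier = 1 + 0.44 = 1.44
Expected damage = 100 * 1.44 = 144.00

144.00 damage


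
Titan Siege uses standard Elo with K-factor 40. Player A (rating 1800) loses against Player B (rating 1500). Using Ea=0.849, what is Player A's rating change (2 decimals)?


Elo update: delta = K * (S - Ea), where S = 0 (loses)
S - Ea = 0 - 0.849 = -0.849
Rating change = 40 * -0.849
= -33.96

-33.96 rating points


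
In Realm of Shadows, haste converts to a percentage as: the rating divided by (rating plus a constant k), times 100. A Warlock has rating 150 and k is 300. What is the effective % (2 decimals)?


effective% = rating / (rating + k) * 100
= 150 / (150 + 300) * 100
= 150 / 450 * 100
= 0.333333 * 100
= 33.33%

33.33%


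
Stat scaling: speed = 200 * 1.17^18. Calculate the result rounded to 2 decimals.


value = base * growth^level
= 200 * 1.17^18
= 200 * 16.878953
= 3375.79

3375.79 speed


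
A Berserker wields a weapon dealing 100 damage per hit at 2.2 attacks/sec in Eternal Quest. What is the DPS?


DPS = damage * attack_speed
= 100 * 2.2
= 220.0

220.0 DPS


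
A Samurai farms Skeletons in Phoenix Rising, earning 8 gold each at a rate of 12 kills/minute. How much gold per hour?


Gold per minute = 8 * 12 = 96
Gold per hour = 96 * 60 = 5760

5760 gold/hour


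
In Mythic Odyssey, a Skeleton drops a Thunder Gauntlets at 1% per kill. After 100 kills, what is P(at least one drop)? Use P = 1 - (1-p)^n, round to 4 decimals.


P(at least one) = 1 - P(none) = 1 - (1-p)^n
p = 1/100 = 0.01
1 - p = 0.99
(1 - p)^100 = 0.99^100 = 0.366032
P(at least one) = 1 - 0.366032 = 0.6340

0.6340


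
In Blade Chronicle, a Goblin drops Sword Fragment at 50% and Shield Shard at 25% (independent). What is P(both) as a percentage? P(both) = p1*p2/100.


For independent events, P(both) = P(A) * P(B)
= 50% * 25%
= 1250 / 100 %
= 12.5%

12.5%


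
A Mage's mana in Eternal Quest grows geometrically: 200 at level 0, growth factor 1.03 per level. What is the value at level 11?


value = base * growth^level
= 200 * 1.03^11
= 200 * 1.384234
= 276.85

276.85 mana


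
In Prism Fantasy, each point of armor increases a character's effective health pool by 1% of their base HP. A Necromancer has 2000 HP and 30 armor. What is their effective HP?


EHP = 2000 * (1 + 30/100)
= 2000 * (1 + 0.3)
= 2000 * 1.3
= 2600.0

2600.0 EHP


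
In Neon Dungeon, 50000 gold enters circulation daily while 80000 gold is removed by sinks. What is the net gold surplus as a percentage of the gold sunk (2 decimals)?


Net gold = 50000 - 80000 = -30000
Inflation rate = net / sunk * 100 = -30000 / 80000 * 100
= -0.375 * 100
= -37.50%

-37.50%


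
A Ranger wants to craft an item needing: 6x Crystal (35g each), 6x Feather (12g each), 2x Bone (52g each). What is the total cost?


Cost breakdown:
  Crystal: 6 * 35 = 210
  Feather: 6 * 12 = 72
  Bone: 2 * 52 = 104
Total = 210 + 72 + 104 = 386

386 gold


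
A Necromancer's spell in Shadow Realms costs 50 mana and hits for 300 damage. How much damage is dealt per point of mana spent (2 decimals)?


Efficiency = damage / mana
= 300 / 50
= 6.00

6.00 dmg/mana


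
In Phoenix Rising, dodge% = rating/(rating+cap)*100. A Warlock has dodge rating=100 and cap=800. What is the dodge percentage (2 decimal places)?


dodge% = 100 / (100 + 800) * 100
= 100 / 900 * 100
= 0.111111 * 100
= 11.11%

11.11%


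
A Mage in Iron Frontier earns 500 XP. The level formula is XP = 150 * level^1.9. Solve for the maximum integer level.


XP = 150 * level^1.9, so level = (XP / 150)^(1/1.9)
= (500 / 150)^(1/1.9)
= 3.3333^0.5263
= 1.8845
Floor: level = 1

level 1


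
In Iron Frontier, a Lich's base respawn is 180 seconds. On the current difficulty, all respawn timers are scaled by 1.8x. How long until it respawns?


Respawn time = base * multiplier
= 180 * 1.8
= 324.0 seconds

324.0 seconds


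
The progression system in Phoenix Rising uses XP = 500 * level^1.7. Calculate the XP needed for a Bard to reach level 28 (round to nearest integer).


XP = 500 * level^1.7
Substitute level = 28:
XP = 500 * 28^1.7
= 500 * 288.5152
= 144258

144258 XP


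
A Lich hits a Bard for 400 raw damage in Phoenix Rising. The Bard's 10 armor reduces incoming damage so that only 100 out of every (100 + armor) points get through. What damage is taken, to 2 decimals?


actual = 400 * 100 / (100 + 10)
= 400 * 100 / 110
= 40000 / 110
= 363.64

363.64 damage


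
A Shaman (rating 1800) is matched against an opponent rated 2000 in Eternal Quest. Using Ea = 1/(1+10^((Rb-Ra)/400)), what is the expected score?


Elo expected score: Ea = 1/(1 + 10^((Rb-Ra)/400))
Rb - Ra = 2000 - 1800 = 200
(Rb-Ra)/400 = 200/400 = 0.5
10^0.5 = 3.162278
Ea = 1/(1 + 3.162278) = 1/4.162278 = 0.2403

0.2403


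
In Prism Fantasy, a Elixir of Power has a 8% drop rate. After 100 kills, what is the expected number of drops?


Expected drops = kills * (drop_rate / 100)
= 100 * (8 / 100)
= 100 * 0.08
= 8.0

8.0 drops


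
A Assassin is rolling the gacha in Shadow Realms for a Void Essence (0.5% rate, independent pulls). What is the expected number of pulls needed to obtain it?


Expected pulls for a geometric distribution = 1/p = 100 / rate%
= 100 / 0.5
= 200.0

200.0 pulls


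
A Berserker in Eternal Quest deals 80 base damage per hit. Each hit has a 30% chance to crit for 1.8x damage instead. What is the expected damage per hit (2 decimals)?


E[dmg] = base * (1 + crit_chance * (crit_mult - 1))
cc as decimal = 30/100 = 0.3
cm - 1 = 1.8 - 1 = 0.8
Bonus factor = 0.3 * 0.8 = 0.24
Total multiplier = 1 + 0.24 = 1.24
Expected damage = 80 * 1.24 = 99.20

99.20 damage


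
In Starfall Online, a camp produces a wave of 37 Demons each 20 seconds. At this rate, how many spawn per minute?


Spawns per minute = count * (60 / interval)
= 37 * (60 / 20)
= 37 * 3.0
= 111.0

111.0 per minute


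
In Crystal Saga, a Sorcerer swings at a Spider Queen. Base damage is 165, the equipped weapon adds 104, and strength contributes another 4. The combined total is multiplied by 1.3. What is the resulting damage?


Sum base + weapon + str = 165 + 104 + 4 = 273
Multiply by 1.3:
273 * 1.3 = 354.9

354.9 damage


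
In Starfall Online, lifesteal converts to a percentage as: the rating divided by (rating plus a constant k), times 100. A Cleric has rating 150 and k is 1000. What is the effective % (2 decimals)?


effective% = rating / (rating + k) * 100
= 150 / (150 + 1000) * 100
= 150 / 1150 * 100
= 0.130435 * 100
= 13.04%

13.04%


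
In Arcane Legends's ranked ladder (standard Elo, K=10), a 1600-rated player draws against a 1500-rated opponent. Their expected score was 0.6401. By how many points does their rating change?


Elo update: delta = K * (S - Ea), where S = 0.5 (draws)
S - Ea = 0.5 - 0.6401 = -0.1401
Rating change = 10 * -0.1401
= -1.40

-1.40 rating points


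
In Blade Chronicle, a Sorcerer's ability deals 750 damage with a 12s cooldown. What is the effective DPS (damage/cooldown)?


DPS = damage / cooldown
= 750 / 12
= 62.50

62.50 DPS


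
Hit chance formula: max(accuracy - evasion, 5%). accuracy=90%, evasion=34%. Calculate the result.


accuracy - evasion = 90 - 34 = 56
Apply floor: max(56, 5) = 56
Hit chance = 56%

56%


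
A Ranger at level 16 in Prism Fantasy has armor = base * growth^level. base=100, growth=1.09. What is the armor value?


value = base * growth^level
= 100 * 1.09^16
= 100 * 3.970306
= 397.03

397.03 armor


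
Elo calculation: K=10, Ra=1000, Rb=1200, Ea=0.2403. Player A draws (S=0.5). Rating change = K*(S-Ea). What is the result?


Elo update: delta = K * (S - Ea), where S = 0.5 (draws)
S - Ea = 0.5 - 0.2403 = 0.2597
Rating change = 10 * 0.2597
= 2.60

2.60 rating points


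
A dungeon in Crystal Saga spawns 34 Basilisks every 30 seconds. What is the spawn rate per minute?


Spawns per minute = count * (60 / interval)
= 34 * (60 / 30)
= 34 * 2.0
= 68.0

68.0 per minute


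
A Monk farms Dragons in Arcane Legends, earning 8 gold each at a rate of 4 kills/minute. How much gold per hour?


Gold per minute = 8 * 4 = 32
Gold per hour = 32 * 60 = 1920

1920 gold/hour


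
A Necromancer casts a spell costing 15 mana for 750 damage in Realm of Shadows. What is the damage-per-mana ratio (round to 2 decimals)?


Efficiency = damage / mana
= 750 / 15
= 50.00

50.00 dmg/mana


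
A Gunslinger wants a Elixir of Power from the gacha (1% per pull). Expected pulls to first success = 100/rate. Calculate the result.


Expected pulls for a geometric distribution = 1/p = 100 / rate%
= 100 / 1
= 100.0

100.0 pulls


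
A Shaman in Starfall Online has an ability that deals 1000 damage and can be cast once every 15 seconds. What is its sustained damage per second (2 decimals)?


DPS = damage / cooldown
= 1000 / 15
= 66.67

66.67 DPS


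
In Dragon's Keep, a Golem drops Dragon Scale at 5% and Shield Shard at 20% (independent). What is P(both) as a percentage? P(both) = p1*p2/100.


For independent events, P(both) = P(A) * P(B)
= 5% * 20%
= 100 / 100 %
= 1.0%

1.0%


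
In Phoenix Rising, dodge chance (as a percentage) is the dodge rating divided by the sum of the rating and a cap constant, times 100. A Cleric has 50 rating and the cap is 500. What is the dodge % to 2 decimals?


dodge% = 50 / (50 + 500) * 100
= 50 / 550 * 100
= 0.090909 * 100
= 9.09%

9.09%


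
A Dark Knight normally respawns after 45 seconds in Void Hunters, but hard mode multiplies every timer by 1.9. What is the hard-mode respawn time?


Respawn time = base * multiplier
= 45 * 1.9
= 85.5 seconds

85.5 seconds


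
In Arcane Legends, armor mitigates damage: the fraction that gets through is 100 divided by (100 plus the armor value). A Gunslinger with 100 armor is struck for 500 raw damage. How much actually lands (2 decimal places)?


actual = 500 * 100 / (100 + 100)
= 500 * 100 / 200
= 50000 / 200
= 250.00

250.00 damage


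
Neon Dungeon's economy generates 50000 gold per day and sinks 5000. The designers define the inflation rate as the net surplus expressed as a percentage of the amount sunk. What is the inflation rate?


Net gold = 50000 - 5000 = 45000
Inflation rate = net / sunk * 100 = 45000 / 5000 * 100
= 9.0 * 100
= 900.00%

900.00%


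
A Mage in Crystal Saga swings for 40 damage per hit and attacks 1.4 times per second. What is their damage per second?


DPS = damage * attack_speed
= 40 * 1.4
= 56.0

56.0 DPS


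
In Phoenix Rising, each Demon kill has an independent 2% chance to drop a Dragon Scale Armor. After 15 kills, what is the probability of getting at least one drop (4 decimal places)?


P(at least one) = 1 - P(none) = 1 - (1-p)^n
p = 2/100 = 0.02
1 - p = 0.98
(1 - p)^15 = 0.98^15 = 0.738569
P(at least one) = 1 - 0.738569 = 0.2614

0.2614


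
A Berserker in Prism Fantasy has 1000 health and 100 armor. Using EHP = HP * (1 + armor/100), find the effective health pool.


EHP = 1000 * (1 + 100/100)
= 1000 * (1 + 1.0)
= 1000 * 2.0
= 2000.0

2000.0 EHP


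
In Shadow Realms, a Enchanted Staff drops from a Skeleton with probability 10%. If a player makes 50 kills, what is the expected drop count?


Expected drops = kills * (drop_rate / 100)
= 50 * (10 / 100)
= 50 * 0.1
= 5.0

5.0 drops


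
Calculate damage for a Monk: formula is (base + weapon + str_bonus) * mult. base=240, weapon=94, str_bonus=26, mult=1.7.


Sum base + weapon + str = 240 + 94 + 26 = 360
Multiply by 1.7:
360 * 1.7 = 612.0

612.0 damage


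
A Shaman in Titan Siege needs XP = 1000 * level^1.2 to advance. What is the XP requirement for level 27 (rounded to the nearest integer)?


XP = 1000 * level^1.2
Substitute level = 27:
XP = 1000 * 27^1.2
= 1000 * 52.1959
= 52196

52196 XP


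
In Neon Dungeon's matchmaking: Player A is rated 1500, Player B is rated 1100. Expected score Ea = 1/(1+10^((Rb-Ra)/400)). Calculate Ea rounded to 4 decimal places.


Elo expected score: Ea = 1/(1 + 10^((Rb-Ra)/400))
Rb - Ra = 1100 - 1500 = -400
(Rb-Ra)/400 = -400/400 = -1.0
10^-1.0 = 0.1
Ea = 1/(1 + 0.1) = 1/1.1 = 0.9091

0.9091


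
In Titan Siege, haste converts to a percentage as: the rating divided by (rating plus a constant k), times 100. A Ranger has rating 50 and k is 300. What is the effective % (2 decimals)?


effective% = rating / (rating + k) * 100
= 50 / (50 + 300) * 100
= 50 / 350 * 100
= 0.142857 * 100
= 14.29%

14.29%


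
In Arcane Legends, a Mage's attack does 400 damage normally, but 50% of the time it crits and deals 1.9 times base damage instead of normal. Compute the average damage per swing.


E[dmg] = base * (1 + crit_chance * (crit_mult - 1))
cc as decimal = 50/100 = 0.5
cm - 1 = 1.9 - 1 = 0.9
Bonus factor = 0.5 * 0.9 = 0.45
Total multiplier = 1 + 0.45 = 1.45
Expected damage = 400 * 1.45 = 580.00

580.00 damage


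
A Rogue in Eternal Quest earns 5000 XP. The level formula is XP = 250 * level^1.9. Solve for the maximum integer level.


XP = 250 * level^1.9, so level = (XP / 250)^(1/1.9)
= (5000 / 250)^(1/1.9)
= 20.0^0.5263
= 4.839
Floor: level = 4

level 4


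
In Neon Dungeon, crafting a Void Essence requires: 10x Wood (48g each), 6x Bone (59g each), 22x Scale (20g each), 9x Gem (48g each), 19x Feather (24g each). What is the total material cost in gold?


Cost breakdown:
  Wood: 10 * 48 = 480
  Bone: 6 * 59 = 354
  Scale: 22 * 20 = 440
  Gem: 9 * 48 = 432
  Feather: 19 * 24 = 456
Total = 480 + 354 + 440 + 432 + 456 = 2162

2162 gold


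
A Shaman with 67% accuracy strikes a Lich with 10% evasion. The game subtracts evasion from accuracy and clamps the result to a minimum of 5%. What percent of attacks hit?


accuracy - evasion = 67 - 10 = 57
Apply floor: max(57, 5) = 57
Hit chance = 57%

57%


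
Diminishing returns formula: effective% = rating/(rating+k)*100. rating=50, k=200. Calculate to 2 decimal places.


effective% = rating / (rating + k) * 100
= 50 / (50 + 200) * 100
= 50 / 250 * 100
= 0.2 * 100
= 20.00%

20.00%


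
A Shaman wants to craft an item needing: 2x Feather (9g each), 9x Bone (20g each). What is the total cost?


Cost breakdown:
  Feather: 2 * 9 = 18
  Bone: 9 * 20 = 180
Total = 18 + 180 = 198

198 gold


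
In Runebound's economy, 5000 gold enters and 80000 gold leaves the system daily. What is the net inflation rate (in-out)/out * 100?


Net gold = 5000 - 80000 = -75000
Inflation rate = net / sunk * 100 = -75000 / 80000 * 100
= -0.9375 * 100
= -93.75%

-93.75%


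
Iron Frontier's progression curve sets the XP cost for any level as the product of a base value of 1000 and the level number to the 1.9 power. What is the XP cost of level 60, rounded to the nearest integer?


XP = 1000 * level^1.9
Substitute level = 60:
XP = 1000 * 60^1.9
= 1000 * 2390.4924
= 2390492

2390492 XP


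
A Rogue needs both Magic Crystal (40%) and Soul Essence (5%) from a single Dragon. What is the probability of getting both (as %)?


For independent events, P(both) = P(A) * P(B)
= 40% * 5%
= 200 / 100 %
= 2.0%

2.0%


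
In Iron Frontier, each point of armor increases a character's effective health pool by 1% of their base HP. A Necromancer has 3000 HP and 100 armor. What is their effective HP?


EHP = 3000 * (1 + 100/100)
= 3000 * (1 + 1.0)
= 3000 * 2.0
= 6000.0

6000.0 EHP


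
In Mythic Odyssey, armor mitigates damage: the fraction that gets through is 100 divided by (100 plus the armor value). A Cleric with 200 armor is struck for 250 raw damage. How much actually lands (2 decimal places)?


actual = 250 * 100 / (100 + 200)
= 250 * 100 / 300
= 25000 / 300
= 83.33

83.33 damage


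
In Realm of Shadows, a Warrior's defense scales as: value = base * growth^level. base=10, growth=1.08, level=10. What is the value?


value = base * growth^level
= 10 * 1.08^10
= 10 * 2.158925
= 21.59

21.59 defense


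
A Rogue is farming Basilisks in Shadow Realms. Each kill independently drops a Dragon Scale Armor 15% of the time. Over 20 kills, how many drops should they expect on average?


Expected drops = kills * (drop_rate / 100)
= 20 * (15 / 100)
= 20 * 0.15
= 3.0

3.0 drops


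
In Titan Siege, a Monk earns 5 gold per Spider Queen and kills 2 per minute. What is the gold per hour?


Gold per minute = 5 * 2 = 10
Gold per hour = 10 * 60 = 600

600 gold/hour


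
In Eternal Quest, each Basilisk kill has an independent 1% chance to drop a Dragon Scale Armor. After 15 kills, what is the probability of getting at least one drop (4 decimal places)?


P(at least one) = 1 - P(none) = 1 - (1-p)^n
p = 1/100 = 0.01
1 - p = 0.99
(1 - p)^15 = 0.99^15 = 0.860058
P(at least one) = 1 - 0.860058 = 0.1399

0.1399


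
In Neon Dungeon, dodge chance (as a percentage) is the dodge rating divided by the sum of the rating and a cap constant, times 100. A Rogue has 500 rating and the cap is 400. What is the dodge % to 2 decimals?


dodge% = 500 / (500 + 400) * 100
= 500 / 900 * 100
= 0.555556 * 100
= 55.56%

55.56%


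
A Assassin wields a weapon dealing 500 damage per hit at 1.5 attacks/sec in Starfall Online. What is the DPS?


DPS = damage * attack_speed
= 500 * 1.5
= 750.0

750.0 DPS


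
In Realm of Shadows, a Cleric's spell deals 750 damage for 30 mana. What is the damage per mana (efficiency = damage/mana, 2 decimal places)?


Efficiency = damage / mana
= 750 / 30
= 25.00

25.00 dmg/mana


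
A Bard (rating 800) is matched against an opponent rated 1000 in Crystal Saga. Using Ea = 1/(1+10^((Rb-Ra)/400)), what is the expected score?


Elo expected score: Ea = 1/(1 + 10^((Rb-Ra)/400))
Rb - Ra = 1000 - 800 = 200
(Rb-Ra)/400 = 200/400 = 0.5
10^0.5 = 3.162278
Ea = 1/(1 + 3.162278) = 1/4.162278 = 0.2403

0.2403


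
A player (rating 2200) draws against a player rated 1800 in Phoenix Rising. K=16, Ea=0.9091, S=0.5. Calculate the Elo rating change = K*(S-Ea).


Elo update: delta = K * (S - Ea), where S = 0.5 (draws)
S - Ea = 0.5 - 0.9091 = -0.4091
Rating change = 16 * -0.4091
= -6.55

-6.55 rating points


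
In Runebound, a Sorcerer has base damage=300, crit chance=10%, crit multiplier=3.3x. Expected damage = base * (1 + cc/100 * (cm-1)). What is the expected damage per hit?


E[dmg] = base * (1 + crit_chance * (crit_mult - 1))
cc as decimal = 10/100 = 0.1
cm - 1 = 3.3 - 1 = 2.3
Bonus factor = 0.1 * 2.3 = 0.23
Total multiplier = 1 + 0.23 = 1.23
Expected damage = 300 * 1.23 = 369.00

369.00 damage


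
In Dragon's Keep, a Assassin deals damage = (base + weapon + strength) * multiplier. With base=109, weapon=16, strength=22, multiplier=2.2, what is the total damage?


Sum base + weapon + str = 109 + 16 + 22 = 147
Multiply by 2.2:
147 * 2.2 = 323.4

323.4 damage


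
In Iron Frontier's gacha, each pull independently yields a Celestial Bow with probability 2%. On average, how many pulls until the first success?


Expected pulls for a geometric distribution = 1/p = 100 / rate%
= 100 / 2
= 50.0

50.0 pulls


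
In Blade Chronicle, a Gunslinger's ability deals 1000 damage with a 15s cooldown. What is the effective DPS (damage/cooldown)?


DPS = damage / cooldown
= 1000 / 15
= 66.67

66.67 DPS


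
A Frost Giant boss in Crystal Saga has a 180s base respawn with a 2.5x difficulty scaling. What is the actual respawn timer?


Respawn time = base * multiplier
= 180 * 2.5
= 450.0 seconds

450.0 seconds


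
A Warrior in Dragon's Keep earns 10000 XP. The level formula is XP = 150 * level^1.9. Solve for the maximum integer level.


XP = 150 * level^1.9, so level = (XP / 150)^(1/1.9)
= (10000 / 150)^(1/1.9)
= 66.6667^0.5263
= 9.1191
Floor: level = 9

level 9


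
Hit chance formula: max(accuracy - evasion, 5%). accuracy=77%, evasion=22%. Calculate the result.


accuracy - evasion = 77 - 22 = 55
Apply floor: max(55, 5) = 55
Hit chance = 55%

55%


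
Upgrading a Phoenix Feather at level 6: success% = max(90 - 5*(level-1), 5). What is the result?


raw_rate = 90 - 5 * (6 - 1)
= 90 - 5 * 5
= 90 - 25
= 65
Apply floor: max(65, 5) = 65%

65%


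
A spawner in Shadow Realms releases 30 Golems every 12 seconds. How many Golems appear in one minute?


Spawns per minute = count * (60 / interval)
= 30 * (60 / 12)
= 30 * 5.0
= 150.0

150.0 per minute


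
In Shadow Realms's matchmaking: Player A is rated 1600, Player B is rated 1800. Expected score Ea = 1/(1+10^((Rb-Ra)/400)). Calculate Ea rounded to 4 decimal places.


Elo expected score: Ea = 1/(1 + 10^((Rb-Ra)/400))
Rb - Ra = 1800 - 1600 = 200
(Rb-Ra)/400 = 200/400 = 0.5
10^0.5 = 3.162278
Ea = 1/(1 + 3.162278) = 1/4.162278 = 0.2403

0.2403


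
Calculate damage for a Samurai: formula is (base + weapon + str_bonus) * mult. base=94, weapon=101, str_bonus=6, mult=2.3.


Sum base + weapon + str = 94 + 101 + 6 = 201
Multiply by 2.3:
201 * 2.3 = 462.3

462.3 damage


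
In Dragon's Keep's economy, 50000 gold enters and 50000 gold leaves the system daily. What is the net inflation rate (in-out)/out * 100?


Net gold = 50000 - 50000 = 0
Inflation rate = net / sunk * 100 = 0 / 50000 * 100
= 0.0 * 100
= 0.00%

0.00%


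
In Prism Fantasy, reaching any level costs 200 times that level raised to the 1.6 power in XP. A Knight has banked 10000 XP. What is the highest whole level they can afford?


XP = 200 * level^1.6, so level = (XP / 200)^(1/1.6)
= (10000 / 200)^(1/1.6)
= 50.0^0.625
= 11.5307
Floor: level = 11

level 11


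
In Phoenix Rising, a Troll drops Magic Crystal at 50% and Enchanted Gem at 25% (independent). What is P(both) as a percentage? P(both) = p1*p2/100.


For independent events, P(both) = P(A) * P(B)
= 50% * 25%
= 1250 / 100 %
= 12.5%

12.5%


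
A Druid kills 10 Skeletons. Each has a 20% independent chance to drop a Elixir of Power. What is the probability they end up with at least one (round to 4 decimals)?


P(at least one) = 1 - P(none) = 1 - (1-p)^n
p = 20/100 = 0.2
1 - p = 0.8
(1 - p)^10 = 0.8^10 = 0.107374
P(at least one) = 1 - 0.107374 = 0.8926

0.8926


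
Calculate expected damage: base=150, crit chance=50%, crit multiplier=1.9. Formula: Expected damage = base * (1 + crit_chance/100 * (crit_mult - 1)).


E[dmg] = base * (1 + crit_chance * (crit_mult - 1))
cc as decimal = 50/100 = 0.5
cm - 1 = 1.9 - 1 = 0.9
Bonus factor = 0.5 * 0.9 = 0.45
Total multiplier = 1 + 0.45 = 1.45
Expected damage = 150 * 1.45 = 217.50

217.50 damage


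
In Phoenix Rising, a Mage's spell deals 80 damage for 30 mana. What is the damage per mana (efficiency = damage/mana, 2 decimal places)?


Efficiency = damage / mana
= 80 / 30
= 2.67

2.67 dmg/mana


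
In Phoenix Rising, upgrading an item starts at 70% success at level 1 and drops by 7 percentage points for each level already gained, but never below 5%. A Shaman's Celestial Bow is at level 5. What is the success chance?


raw_rate = 70 - 7 * (5 - 1)
= 70 - 7 * 4
= 70 - 28
= 42
Apply floor: max(42, 5) = 42%

42%


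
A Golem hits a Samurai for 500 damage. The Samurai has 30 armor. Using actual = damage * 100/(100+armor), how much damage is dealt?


actual = 500 * 100 / (100 + 30)
= 500 * 100 / 130
= 50000 / 130
= 384.62

384.62 damage


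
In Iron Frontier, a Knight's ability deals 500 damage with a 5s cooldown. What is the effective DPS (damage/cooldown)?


DPS = damage / cooldown
= 500 / 5
= 100.00

100.00 DPS


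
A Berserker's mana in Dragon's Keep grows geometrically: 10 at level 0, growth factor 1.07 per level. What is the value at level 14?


value = base * growth^level
= 10 * 1.07^14
= 10 * 2.578534
= 25.79

25.79 mana


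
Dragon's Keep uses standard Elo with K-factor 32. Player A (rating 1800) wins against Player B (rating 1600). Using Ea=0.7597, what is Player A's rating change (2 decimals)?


Elo update: delta = K * (S - Ea), where S = 1 (wins)
S - Ea = 1 - 0.7597 = 0.2403
Rating change = 32 * 0.2403
= 7.69

7.69 rating points


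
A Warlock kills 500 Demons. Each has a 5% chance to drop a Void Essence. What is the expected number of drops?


Expected drops = kills * (drop_rate / 100)
= 500 * (5 / 100)
= 500 * 0.05
= 25.0

25.0 drops


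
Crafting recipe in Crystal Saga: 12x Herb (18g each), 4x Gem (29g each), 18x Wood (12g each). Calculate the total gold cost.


Cost breakdown:
  Herb: 12 * 18 = 216
  Gem: 4 * 29 = 116
  Wood: 18 * 12 = 216
Total = 216 + 116 + 216 = 548

548 gold


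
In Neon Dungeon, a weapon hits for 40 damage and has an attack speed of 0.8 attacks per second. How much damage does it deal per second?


DPS = damage * attack_speed
= 40 * 0.8
= 32.0

32.0 DPS


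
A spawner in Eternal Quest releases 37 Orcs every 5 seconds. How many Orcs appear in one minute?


Spawns per minute = count * (60 / interval)
= 37 * (60 / 5)
= 37 * 12.0
= 444.0

444.0 per minute


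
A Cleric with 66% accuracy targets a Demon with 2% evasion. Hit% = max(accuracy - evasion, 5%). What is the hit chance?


accuracy - evasion = 66 - 2 = 64
Apply floor: max(64, 5) = 64
Hit chance = 64%

64%


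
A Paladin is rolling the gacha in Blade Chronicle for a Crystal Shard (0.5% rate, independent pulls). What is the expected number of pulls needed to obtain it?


Expected pulls for a geometric distribution = 1/p = 100 / rate%
= 100 / 0.5
= 200.0

200.0 pulls


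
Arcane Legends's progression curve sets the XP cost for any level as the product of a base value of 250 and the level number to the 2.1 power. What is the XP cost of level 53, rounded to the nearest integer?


XP = 250 * level^2.1
Substitute level = 53:
XP = 250 * 53^2.1
= 250 * 4178.1048
= 1044526

1044526 XP


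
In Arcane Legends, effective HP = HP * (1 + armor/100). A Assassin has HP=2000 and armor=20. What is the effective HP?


EHP = 2000 * (1 + 20/100)
= 2000 * (1 + 0.2)
= 2000 * 1.2
= 2400.0

2400.0 EHP


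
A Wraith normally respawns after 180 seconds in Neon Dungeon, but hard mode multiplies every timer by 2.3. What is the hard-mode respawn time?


Respawn time = base * multiplier
= 180 * 2.3
= 414.0 seconds

414.0 seconds


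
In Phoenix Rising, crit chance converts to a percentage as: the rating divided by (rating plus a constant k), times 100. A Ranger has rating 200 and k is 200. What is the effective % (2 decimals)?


effective% = rating / (rating + k) * 100
= 200 / (200 + 200) * 100
= 200 / 400 * 100
= 0.5 * 100
= 50.00%

50.00%
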